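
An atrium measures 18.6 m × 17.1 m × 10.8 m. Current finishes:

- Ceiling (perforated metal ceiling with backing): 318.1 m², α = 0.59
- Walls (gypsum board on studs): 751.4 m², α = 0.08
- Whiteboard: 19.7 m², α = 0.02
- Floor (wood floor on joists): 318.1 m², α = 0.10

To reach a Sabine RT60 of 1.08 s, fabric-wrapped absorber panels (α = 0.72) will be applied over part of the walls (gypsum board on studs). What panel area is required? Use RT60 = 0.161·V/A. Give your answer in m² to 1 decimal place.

362.6

A₁ = Σ Sᵢαᵢ = 318.1×0.59 + 751.4×0.08 + 19.7×0.02 + 318.1×0.10 = 279.995 sabins.
V = 3435.048 m³. Target absorption A₂ = 0.161 × 3435.048 / 1.08 = 512.077 sabins.
Absorption to add: 512.077 − 279.995 = 232.082 sabins.
Each m² of panel replacing the walls (gypsum board on studs) adds (0.72 − 0.08) = 0.64 sabins.
Panel area = 232.082 / 0.64 = 362.6 m².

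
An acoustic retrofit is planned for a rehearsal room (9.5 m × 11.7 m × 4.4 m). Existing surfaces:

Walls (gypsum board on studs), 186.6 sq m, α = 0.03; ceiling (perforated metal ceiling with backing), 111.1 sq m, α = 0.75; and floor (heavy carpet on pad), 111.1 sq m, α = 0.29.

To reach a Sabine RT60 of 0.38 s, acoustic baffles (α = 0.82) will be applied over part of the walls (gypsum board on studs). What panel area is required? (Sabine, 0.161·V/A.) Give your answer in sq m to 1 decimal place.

Summing Sᵢαᵢ: 5.598 + 83.325 + 32.219 → A₁ = 121.142 sabins.
V = 489.06 m³. Target absorption A₂ = 0.161 × 489.06 / 0.38 = 207.207 sabins.
Absorption to add: 207.207 − 121.142 = 86.065 sabins.
Net gain per sq m: Δα = 0.82 − 0.03 = 0.79.
Area = ΔA/Δα = 86.065/0.79 = 108.9 sq m.

108.9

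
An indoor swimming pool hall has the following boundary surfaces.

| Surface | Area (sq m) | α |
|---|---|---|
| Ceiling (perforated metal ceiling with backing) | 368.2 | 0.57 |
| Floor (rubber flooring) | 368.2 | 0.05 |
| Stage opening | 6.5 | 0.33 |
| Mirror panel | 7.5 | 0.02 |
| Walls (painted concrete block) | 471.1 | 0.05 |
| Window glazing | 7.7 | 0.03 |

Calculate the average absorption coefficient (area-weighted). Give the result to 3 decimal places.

S = Σ Sᵢ = 368.2 + 368.2 + 6.5 + 7.5 + 471.1 + 7.7 = 1229.2 sq m.
Σ(Sᵢαᵢ) = 368.2·0.57 + 368.2·0.05 + 6.5·0.33 + 7.5·0.02 + 471.1·0.05 + 7.7·0.03 = 254.365.
ᾱ = 254.365 / 1229.2 = 0.207.

0.207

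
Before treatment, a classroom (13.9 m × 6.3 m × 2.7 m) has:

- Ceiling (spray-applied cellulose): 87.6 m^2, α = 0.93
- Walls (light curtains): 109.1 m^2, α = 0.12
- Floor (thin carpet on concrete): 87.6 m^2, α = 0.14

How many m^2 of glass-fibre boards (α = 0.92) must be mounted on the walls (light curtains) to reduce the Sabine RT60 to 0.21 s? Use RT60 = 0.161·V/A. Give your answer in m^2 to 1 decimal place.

93.1

Summing Sᵢαᵢ: 81.468 + 13.092 + 12.264 → A₁ = 106.824 sabins.
V = 236.439 m³. Target absorption A₂ = 0.161 × 236.439 / 0.21 = 181.270 sabins.
Absorption to add: 181.270 − 106.824 = 74.446 sabins.
Net gain per m^2: Δα = 0.92 − 0.12 = 0.80.
Area = ΔA/Δα = 74.446/0.80 = 93.1 m^2.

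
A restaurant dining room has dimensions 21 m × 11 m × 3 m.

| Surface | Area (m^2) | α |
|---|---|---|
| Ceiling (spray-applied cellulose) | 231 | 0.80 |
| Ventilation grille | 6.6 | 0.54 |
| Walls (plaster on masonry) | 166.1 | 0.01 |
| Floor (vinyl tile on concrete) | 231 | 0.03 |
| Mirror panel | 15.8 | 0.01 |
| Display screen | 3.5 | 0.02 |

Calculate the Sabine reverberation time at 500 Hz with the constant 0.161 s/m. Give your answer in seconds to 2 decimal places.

0.57 sec

Summing Sᵢαᵢ: 184.800 + 3.564 + 1.661 + 6.930 + 0.158 + 0.070 → A = 197.183 sabins.
V = 21·11·3 = 693 m³.
T = 0.161 V/A = 0.161·693/197.183 = 0.57 s.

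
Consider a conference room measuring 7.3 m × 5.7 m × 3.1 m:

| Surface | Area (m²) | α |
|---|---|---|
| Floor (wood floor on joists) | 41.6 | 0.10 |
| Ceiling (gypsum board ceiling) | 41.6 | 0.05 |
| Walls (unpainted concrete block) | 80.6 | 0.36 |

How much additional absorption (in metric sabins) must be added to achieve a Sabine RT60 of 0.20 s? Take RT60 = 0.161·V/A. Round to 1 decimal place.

A₁ = Σ Sᵢαᵢ = 41.6×0.10 + 41.6×0.05 + 80.6×0.36 = 35.256 sabins.
For T = 0.20 s, need A₂ = 0.161·V/T = 0.161·128.991/0.20 = 103.838 sabins.
Additional absorption ΔA = 103.838 − 35.256 = 68.6 sabins.

68.6 sabins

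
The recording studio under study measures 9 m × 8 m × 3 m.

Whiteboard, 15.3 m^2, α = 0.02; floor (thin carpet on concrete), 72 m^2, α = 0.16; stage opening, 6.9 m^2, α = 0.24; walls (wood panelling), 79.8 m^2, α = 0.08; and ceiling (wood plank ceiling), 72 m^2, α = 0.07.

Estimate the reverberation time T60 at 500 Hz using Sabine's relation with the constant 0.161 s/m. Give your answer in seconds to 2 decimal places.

1.40 seconds

A = Σ Sᵢαᵢ = 15.3×0.02 + 72×0.16 + 6.9×0.24 + 79.8×0.08 + 72×0.07 = 24.906 sabins.
V = 9·8·3 = 216 m³.
Sabine: RT60 = 0.161 × 216 / 24.906 = 1.40 s.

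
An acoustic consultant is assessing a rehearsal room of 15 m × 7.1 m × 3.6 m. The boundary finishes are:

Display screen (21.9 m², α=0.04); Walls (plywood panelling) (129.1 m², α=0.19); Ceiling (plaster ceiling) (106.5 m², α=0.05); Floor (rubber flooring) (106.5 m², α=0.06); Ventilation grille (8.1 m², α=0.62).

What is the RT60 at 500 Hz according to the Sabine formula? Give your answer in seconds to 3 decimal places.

Total absorption A = 21.9*0.04 + 129.1*0.19 + 106.5*0.05 + 106.5*0.06 + 8.1*0.62
  = 0.876 + 24.529 + 5.325 + 6.390 + 5.022 = 42.142 m² sabins.
Volume V = 15 × 7.1 × 3.6 = 383.4 m³.
T = 0.161 V/A = 0.161·383.4/42.142 = 1.465 s.

1.465 s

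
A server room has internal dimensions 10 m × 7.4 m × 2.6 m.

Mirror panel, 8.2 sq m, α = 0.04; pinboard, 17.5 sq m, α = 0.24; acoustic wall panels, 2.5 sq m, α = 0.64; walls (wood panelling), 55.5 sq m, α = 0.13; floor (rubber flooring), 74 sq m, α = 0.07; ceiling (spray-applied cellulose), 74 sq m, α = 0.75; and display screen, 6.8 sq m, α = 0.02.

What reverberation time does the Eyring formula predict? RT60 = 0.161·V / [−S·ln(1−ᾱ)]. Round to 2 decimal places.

0.35 s

S = Σ Sᵢ = 238.5 sq m.
Σ(Sᵢαᵢ) = 8.2·0.04 + 17.5·0.24 + 2.5·0.64 + 55.5·0.13 + 74·0.07 + 74·0.75 + 6.8·0.02 = 74.159.
Mean coefficient ᾱ = A/S = 0.3109.
−S·ln(1−ᾱ) = −238.5 × ln(1 − 0.3109) = 88.810.
V = 10 × 7.4 × 2.6 = 192.4 m³.
T = 0.161·V/[−S·ln(1−ᾱ)] = 0.161·192.4/88.810 = 0.35 s.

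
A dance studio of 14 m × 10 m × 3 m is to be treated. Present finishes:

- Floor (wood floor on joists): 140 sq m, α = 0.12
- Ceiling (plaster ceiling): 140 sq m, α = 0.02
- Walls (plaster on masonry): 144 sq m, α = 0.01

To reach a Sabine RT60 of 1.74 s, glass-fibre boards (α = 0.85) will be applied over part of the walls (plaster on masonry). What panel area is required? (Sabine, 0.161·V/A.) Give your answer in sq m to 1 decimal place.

21.2

Summing Sᵢαᵢ: 16.800 + 2.800 + 1.440 → A₁ = 21.040 sabins.
V = 420 m³. Target absorption A₂ = 0.161 × 420 / 1.74 = 38.862 sabins.
Absorption to add: 38.862 − 21.040 = 17.822 sabins.
Each sq m of panel replacing the walls (plaster on masonry) adds (0.85 − 0.01) = 0.84 sabins.
Area = ΔA/Δα = 17.822/0.84 = 21.2 sq m.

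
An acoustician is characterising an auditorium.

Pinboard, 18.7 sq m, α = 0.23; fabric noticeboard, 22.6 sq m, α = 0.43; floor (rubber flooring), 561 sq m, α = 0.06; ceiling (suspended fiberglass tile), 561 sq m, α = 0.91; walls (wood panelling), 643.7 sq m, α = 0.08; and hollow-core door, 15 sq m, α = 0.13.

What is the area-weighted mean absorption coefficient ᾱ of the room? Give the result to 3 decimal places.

S = Σ Sᵢ = 18.7 + 22.6 + 561 + 561 + 643.7 + 15 = 1822.0 sq m.
Weighted sum Σ Sα = 611.635.
ᾱ = A/S = 0.336.

0.336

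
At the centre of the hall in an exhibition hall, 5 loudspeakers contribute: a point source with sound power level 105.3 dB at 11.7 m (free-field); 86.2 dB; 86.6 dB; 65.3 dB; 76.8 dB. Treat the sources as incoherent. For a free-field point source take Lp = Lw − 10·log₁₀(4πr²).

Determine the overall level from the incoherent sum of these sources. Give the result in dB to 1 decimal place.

89.8 dB

Source at 11.7 m: Lp = 105.3 − 10·log₁₀(4π·11.7²) = 105.3 − 10·log₁₀(1720.210) = 72.9 dB.
Converting to relative power and adding: 10^(72.9/10) + 10^(86.2/10) + 10^(86.6/10) + 10^(65.3/10) + 10^(76.8/10) = 9.447e+08.
Back to dB: 10·log₁₀ Σ = 89.8 dB.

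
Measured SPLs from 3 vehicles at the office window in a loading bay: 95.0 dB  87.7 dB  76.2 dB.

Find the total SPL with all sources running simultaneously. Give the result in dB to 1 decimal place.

95.8 dB

Sum in the linear (power) domain: Σ 10^(Lᵢ/10) = 10^(95.0/10) + 10^(87.7/10) + 10^(76.2/10) = 3.793e+09.
Back to dB: 10·log₁₀ Σ = 95.8 dB.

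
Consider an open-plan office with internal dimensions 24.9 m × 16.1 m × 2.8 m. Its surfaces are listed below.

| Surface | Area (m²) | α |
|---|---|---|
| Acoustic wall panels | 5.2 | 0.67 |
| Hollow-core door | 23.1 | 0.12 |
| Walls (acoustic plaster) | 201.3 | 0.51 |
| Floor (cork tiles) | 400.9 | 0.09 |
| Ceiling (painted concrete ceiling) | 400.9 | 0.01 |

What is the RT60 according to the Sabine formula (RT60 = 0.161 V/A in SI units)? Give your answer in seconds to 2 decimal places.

1.21 s

Equivalent absorption area: A = 5.2·0.67 + 23.1·0.12 + 201.3·0.51 + 400.9·0.09 + 400.9·0.01 = 149.009 m².
V = 24.9·16.1·2.8 = 1122.492 m³.
Sabine: RT60 = 0.161 × 1122.492 / 149.009 = 1.21 s.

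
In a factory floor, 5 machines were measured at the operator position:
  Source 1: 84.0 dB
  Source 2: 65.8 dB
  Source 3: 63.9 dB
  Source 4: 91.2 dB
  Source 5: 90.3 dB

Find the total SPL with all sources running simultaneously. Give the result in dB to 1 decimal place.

94.2 dB

Σ 10^(Lᵢ/10) = 2.647e+09.
Back to dB: 10·log₁₀ Σ = 94.2 dB.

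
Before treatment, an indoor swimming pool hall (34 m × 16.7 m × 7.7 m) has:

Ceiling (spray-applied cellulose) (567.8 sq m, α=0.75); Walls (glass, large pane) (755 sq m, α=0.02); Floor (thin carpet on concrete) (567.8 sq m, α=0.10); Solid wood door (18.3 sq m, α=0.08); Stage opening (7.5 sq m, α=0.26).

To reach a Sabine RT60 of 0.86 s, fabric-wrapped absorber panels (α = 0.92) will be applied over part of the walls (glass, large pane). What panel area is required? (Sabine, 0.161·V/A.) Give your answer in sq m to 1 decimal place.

Summing Sᵢαᵢ: 425.850 + 15.100 + 56.780 + 1.464 + 1.950 → A₁ = 501.144 sabins.
V = 4372.06 m³. Target absorption A₂ = 0.161 × 4372.06 / 0.86 = 818.490 sabins.
ΔA needed = 818.490 − 501.144 = 317.346 sabins.
Each sq m of panel replacing the walls (glass, large pane) adds (0.92 − 0.02) = 0.90 sabins.
Area = ΔA/Δα = 317.346/0.90 = 352.6 sq m.

352.6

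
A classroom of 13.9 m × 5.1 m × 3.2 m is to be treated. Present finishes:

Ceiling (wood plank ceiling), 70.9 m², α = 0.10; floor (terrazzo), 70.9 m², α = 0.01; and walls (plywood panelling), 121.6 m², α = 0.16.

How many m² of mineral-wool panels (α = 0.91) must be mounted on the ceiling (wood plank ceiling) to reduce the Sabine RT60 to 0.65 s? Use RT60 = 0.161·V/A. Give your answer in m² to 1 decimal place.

35.7

Equivalent absorption area: A₁ = 70.9·0.10 + 70.9·0.01 + 121.6·0.16 = 27.255 m².
V = 226.848 m³. Target absorption A₂ = 0.161 × 226.848 / 0.65 = 56.189 sabins.
Absorption to add: 56.189 − 27.255 = 28.934 sabins.
Each m² of panel replacing the ceiling (wood plank ceiling) adds (0.91 − 0.10) = 0.81 sabins.
Area = ΔA/Δα = 28.934/0.81 = 35.7 m².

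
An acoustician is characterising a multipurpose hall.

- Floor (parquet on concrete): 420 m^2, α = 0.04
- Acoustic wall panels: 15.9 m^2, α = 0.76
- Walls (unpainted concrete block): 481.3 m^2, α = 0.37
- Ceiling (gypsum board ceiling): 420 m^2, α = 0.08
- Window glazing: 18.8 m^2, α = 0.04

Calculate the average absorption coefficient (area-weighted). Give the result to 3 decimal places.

S = Σ Sᵢ = 420 + 15.9 + 481.3 + 420 + 18.8 = 1356.0 m^2.
A = 420×0.04 + 15.9×0.76 + 481.3×0.37 + 420×0.08 + 18.8×0.04 = 241.317 sabins.
ᾱ = 241.317 / 1356.0 = 0.178.

0.178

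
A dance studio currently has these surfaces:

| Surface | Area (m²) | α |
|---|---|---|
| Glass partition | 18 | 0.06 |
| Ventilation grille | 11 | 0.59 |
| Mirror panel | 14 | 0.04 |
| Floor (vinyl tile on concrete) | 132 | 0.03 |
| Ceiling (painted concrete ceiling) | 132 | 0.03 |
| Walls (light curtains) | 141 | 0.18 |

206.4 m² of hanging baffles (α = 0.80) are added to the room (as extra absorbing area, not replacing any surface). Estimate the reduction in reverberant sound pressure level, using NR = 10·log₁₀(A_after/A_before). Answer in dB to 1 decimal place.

7.0 dB

Equivalent absorption area: A_before = 18×0.06 + 11×0.59 + 14×0.04 + 132×0.03 + 132×0.03 + 141×0.18 = 41.430 m².
Added absorption = 206.4 × 0.80 = 165.120 sabins.
New total A_after = 206.550 sabins.
Reduction = 10 log₁₀(A_after/A_before) = 10 log₁₀(4.9855) = 7.0 dB.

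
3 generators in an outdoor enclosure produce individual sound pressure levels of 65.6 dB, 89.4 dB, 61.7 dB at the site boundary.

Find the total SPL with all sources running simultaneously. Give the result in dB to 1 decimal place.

Converting to relative power and adding: 10^(65.6/10) + 10^(89.4/10) + 10^(61.7/10) = 8.761e+08.
L_total = 10·log₁₀(8.761e+08) = 89.4 dB.

89.4 dB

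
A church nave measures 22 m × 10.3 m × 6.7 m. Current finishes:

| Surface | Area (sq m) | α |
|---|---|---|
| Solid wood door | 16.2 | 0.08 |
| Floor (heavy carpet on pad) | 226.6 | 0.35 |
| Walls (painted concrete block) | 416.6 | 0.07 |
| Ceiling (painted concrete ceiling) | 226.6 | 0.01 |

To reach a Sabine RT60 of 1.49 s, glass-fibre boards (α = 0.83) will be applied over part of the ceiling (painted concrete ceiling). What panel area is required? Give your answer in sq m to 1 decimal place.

63.4

Summing Sᵢαᵢ: 1.296 + 79.310 + 29.162 + 2.266 → A₁ = 112.034 sabins.
Required A₂ = 0.161·1518.22/1.49 = 164.049 sabins.
Absorption to add: 164.049 − 112.034 = 52.015 sabins.
Each sq m of panel replacing the ceiling (painted concrete ceiling) adds (0.83 − 0.01) = 0.82 sabins.
Area = ΔA/Δα = 52.015/0.82 = 63.4 sq m.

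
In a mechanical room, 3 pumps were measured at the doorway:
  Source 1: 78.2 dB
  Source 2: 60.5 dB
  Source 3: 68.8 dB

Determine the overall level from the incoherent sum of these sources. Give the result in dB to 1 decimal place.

Converting to relative power and adding: 10^(78.2/10) + 10^(60.5/10) + 10^(68.8/10) = 7.478e+07.
Combined level = 10 log₁₀(7.478e+07) = 78.7 dB.

78.7 dB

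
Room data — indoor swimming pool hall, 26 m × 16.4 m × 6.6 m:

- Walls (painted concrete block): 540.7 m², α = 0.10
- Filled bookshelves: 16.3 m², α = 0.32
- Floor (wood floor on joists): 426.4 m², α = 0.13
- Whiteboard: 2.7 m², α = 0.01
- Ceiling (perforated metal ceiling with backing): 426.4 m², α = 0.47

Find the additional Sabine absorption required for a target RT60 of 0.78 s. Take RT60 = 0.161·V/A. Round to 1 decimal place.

Summing Sᵢαᵢ: 54.070 + 5.216 + 55.432 + 0.027 + 200.408 → A₁ = 315.153 sabins.
Target A₂ = 0.161·2814.24/0.78 = 580.888 sabins (V = 2814.24 m³).
Shortfall: 580.888 − 315.153 = 265.7 sabins.

265.7 sabins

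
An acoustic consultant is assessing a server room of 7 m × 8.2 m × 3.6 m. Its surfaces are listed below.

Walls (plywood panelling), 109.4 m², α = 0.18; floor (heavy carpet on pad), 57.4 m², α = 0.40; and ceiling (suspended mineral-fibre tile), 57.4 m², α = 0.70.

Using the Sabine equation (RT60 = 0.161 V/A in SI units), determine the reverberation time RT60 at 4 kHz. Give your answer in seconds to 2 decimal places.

Total absorption A = 109.4×0.18 + 57.4×0.40 + 57.4×0.70
  = 19.692 + 22.960 + 40.180 = 82.832 m² sabins.
V = 7·8.2·3.6 = 206.64 m³.
T = 0.161 V/A = 0.161·206.64/82.832 = 0.40 s.

0.40 sec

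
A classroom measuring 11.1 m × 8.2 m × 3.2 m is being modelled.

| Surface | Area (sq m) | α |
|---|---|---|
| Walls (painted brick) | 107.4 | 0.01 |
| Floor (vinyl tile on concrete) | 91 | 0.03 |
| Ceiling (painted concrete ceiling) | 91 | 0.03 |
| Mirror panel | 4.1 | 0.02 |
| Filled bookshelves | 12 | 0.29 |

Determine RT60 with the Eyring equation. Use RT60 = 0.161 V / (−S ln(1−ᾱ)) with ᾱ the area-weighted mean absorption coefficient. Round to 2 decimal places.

Total surface area S = 107.4 + 91 + 91 + 4.1 + 12 = 305.5 sq m.
Σ(Sᵢαᵢ) = 107.4×0.01 + 91×0.03 + 91×0.03 + 4.1×0.02 + 12×0.29 = 10.096.
ᾱ = 10.096 / 305.5 = 0.0330.
Eyring denominator: −S ln(1−ᾱ) = 10.252.
V = 11.1 × 8.2 × 3.2 = 291.264 m³.
RT60 = 0.161 × 291.264 / 10.252 = 4.57 s.

4.57 s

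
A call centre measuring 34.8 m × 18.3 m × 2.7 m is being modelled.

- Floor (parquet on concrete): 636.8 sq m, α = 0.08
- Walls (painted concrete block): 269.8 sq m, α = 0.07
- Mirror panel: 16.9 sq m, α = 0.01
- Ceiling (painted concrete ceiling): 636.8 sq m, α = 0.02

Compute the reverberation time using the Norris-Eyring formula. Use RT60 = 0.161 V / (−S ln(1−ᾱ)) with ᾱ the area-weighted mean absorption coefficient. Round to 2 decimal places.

3.26 s

Total surface area S = 636.8 + 269.8 + 16.9 + 636.8 = 1560.3 sq m.
Σ(Sᵢαᵢ) = 636.8×0.08 + 269.8×0.07 + 16.9×0.01 + 636.8×0.02 = 82.735.
Mean coefficient ᾱ = A/S = 0.0530.
Eyring denominator: −S ln(1−ᾱ) = 84.968.
V = 34.8 × 18.3 × 2.7 = 1719.468 m³.
T = 0.161·V/[−S·ln(1−ᾱ)] = 0.161·1719.468/84.968 = 3.26 s.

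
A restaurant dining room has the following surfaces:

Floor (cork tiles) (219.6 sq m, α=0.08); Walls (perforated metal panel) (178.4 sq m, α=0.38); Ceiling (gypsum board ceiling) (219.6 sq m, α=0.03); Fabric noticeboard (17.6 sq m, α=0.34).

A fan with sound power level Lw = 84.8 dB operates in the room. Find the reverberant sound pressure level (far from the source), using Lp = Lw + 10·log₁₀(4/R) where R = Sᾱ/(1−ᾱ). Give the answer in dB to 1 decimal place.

70.2 dB

A = 97.932 sabins; S = 635.2 sq m.
ᾱ = 97.932/635.2 = 0.1542; R = Sᾱ/(1−ᾱ) = 97.932/(1−0.1542) = 115.786 sq m.
Lp = 84.8 + 10·log₁₀(4/115.786) = 84.8 + (-14.62) = 70.2 dB.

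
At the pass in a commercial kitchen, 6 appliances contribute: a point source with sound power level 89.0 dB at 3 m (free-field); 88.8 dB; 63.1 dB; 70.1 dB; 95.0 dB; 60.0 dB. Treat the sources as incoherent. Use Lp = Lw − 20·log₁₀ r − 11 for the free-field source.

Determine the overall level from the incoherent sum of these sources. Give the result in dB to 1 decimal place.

96.0 dB

Source at 3 m: Lp = 89.0 − 20·log₁₀(3) − 11 = 68.5 dB.
Sum in the linear (power) domain: Σ 10^(Lᵢ/10) = 10^(68.5/10) + 10^(88.8/10) + 10^(63.1/10) + 10^(70.1/10) + 10^(95.0/10) + 10^(60.0/10) = 3.941e+09.
Combined level = 10 log₁₀(3.941e+09) = 96.0 dB.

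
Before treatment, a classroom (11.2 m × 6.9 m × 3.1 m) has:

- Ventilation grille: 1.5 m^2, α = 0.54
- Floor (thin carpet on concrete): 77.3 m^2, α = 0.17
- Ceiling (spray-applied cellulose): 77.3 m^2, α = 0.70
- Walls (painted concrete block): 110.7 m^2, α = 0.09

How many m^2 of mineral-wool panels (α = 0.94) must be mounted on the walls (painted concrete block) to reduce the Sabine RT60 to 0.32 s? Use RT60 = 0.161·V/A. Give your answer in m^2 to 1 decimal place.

50.0

Total absorption A₁ = 1.5×0.54 + 77.3×0.17 + 77.3×0.70 + 110.7×0.09
  = 0.810 + 13.141 + 54.110 + 9.963 = 78.024 m^2 sabins.
V = 239.568 m³. Target absorption A₂ = 0.161 × 239.568 / 0.32 = 120.533 sabins.
Absorption to add: 120.533 − 78.024 = 42.509 sabins.
Each m^2 of panel replacing the walls (painted concrete block) adds (0.94 − 0.09) = 0.85 sabins.
Area = ΔA/Δα = 42.509/0.85 = 50.0 m^2.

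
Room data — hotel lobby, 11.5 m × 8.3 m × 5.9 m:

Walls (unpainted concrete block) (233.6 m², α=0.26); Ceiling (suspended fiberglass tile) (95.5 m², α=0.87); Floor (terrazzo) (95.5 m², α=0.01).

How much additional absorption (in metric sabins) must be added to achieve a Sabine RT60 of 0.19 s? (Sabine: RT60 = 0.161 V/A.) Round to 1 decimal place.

Summing Sᵢαᵢ: 60.736 + 83.085 + 0.955 → A₁ = 144.776 sabins.
For T = 0.19 s, need A₂ = 0.161·V/T = 0.161·563.155/0.19 = 477.200 sabins.
ΔA = A₂ − A₁ = 477.200 − 144.776 = 332.4 sabins.

332.4 sabins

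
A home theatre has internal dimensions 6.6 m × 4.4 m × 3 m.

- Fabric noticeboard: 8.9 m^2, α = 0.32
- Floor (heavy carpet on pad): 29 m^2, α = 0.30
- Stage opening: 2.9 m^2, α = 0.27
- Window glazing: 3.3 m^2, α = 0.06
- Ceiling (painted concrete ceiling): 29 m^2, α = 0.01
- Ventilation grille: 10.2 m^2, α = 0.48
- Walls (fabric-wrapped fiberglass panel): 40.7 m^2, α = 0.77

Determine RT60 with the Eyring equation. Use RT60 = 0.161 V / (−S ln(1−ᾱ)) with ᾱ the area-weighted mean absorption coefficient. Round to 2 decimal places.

S = Σ Sᵢ = 124.0 m^2.
Σ(Sᵢαᵢ) = 8.9·0.32 + 29·0.30 + 2.9·0.27 + 3.3·0.06 + 29·0.01 + 10.2·0.48 + 40.7·0.77 = 49.054.
ᾱ = 49.054 / 124.0 = 0.3956.
−S·ln(1−ᾱ) = −124.0 × ln(1 − 0.3956) = 62.436.
V = 6.6 × 4.4 × 3 = 87.12 m³.
RT60 = 0.161 × 87.12 / 62.436 = 0.22 s.

0.22 sec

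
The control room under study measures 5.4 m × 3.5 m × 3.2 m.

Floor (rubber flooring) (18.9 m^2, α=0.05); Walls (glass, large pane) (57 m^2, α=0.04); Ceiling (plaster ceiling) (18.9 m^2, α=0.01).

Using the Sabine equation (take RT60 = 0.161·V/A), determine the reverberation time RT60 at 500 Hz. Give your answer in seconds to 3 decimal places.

2.852 sec

Summing Sᵢαᵢ: 0.945 + 2.280 + 0.189 → A = 3.414 sabins.
V = 5.4·3.5·3.2 = 60.48 m³.
Sabine: RT60 = 0.161 × 60.48 / 3.414 = 2.852 s.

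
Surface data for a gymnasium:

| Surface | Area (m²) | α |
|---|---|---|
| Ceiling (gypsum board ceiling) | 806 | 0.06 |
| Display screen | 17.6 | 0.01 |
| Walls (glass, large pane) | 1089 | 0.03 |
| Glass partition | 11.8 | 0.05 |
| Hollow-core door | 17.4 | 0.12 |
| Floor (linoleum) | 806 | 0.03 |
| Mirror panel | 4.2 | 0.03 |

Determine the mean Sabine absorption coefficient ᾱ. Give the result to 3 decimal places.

S = Σ Sᵢ = 806 + 17.6 + 1089 + 11.8 + 17.4 + 806 + 4.2 = 2752.0 m².
Σ(Sᵢαᵢ) = 806*0.06 + 17.6*0.01 + 1089*0.03 + 11.8*0.05 + 17.4*0.12 + 806*0.03 + 4.2*0.03 = 108.190.
ᾱ = A/S = 0.039.

0.039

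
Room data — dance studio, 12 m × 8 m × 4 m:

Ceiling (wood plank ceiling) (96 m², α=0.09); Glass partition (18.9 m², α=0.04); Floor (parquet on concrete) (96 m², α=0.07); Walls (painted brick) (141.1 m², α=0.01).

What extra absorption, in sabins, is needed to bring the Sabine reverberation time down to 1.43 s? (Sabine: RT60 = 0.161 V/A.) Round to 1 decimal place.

25.7 sabins

Equivalent absorption area: A₁ = 96×0.09 + 18.9×0.04 + 96×0.07 + 141.1×0.01 = 17.527 m².
Target A₂ = 0.161·384/1.43 = 43.234 sabins (V = 384 m³).
ΔA = A₂ − A₁ = 43.234 − 17.527 = 25.7 sabins.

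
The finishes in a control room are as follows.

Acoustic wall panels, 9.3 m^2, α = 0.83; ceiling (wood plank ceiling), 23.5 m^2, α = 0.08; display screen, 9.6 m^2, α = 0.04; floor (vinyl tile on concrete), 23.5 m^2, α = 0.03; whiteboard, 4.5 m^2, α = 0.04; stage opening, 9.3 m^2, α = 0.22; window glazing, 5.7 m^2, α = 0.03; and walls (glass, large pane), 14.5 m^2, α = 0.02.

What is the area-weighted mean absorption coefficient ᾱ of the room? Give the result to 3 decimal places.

0.134

Total surface area S = 99.9 m^2.
Σ(Sᵢαᵢ) = 9.3·0.83 + 23.5·0.08 + 9.6·0.04 + 23.5·0.03 + 4.5·0.04 + 9.3·0.22 + 5.7·0.03 + 14.5·0.02 = 13.375.
ᾱ = A/S = 0.134.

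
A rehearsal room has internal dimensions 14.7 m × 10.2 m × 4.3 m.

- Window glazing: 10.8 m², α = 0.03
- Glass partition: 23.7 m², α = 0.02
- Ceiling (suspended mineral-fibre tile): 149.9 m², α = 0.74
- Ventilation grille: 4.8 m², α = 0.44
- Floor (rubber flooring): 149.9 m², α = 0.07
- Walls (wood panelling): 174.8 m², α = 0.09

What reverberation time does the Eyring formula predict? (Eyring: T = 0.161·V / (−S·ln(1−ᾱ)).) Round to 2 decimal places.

S = Σ Sᵢ = 513.9 m².
Absorption A = 10.8×0.03 + 23.7×0.02 + 149.9×0.74 + 4.8×0.44 + 149.9×0.07 + 174.8×0.09 = 140.061 sabins.
ᾱ = 140.061 / 513.9 = 0.2725.
Eyring denominator: −S ln(1−ᾱ) = 163.493.
V = 14.7 × 10.2 × 4.3 = 644.742 m³.
T = 0.161·V/[−S·ln(1−ᾱ)] = 0.161·644.742/163.493 = 0.63 s.

0.63 seconds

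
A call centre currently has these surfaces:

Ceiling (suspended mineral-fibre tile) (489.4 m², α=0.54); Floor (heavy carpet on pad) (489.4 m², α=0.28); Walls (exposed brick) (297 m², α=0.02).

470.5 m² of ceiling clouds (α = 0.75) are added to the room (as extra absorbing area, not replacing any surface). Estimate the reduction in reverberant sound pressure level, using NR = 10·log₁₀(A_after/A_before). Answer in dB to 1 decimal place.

A_before = Σ Sᵢαᵢ = 489.4×0.54 + 489.4×0.28 + 297×0.02 = 407.248 sabins.
Added absorption = 470.5 × 0.75 = 352.875 sabins.
New total A_after = 760.123 sabins.
Reduction = 10 log₁₀(A_after/A_before) = 10 log₁₀(1.8665) = 2.7 dB.

2.7 dB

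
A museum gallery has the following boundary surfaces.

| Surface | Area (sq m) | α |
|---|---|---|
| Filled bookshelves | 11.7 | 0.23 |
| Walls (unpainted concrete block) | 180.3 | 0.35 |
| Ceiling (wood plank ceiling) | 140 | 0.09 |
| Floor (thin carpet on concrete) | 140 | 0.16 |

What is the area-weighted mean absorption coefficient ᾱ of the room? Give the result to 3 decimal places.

S = Σ Sᵢ = 11.7 + 180.3 + 140 + 140 = 472.0 sq m.
Weighted sum Σ Sα = 100.796.
ᾱ = 100.796 / 472.0 = 0.214.

0.214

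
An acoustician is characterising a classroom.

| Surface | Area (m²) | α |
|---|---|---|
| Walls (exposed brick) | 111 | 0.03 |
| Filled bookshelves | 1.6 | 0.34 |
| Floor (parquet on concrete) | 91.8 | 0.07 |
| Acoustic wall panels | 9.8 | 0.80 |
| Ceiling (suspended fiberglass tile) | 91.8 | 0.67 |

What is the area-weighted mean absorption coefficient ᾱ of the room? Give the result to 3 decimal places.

S = Σ Sᵢ = 111 + 1.6 + 91.8 + 9.8 + 91.8 = 306.0 m².
Σ(Sᵢαᵢ) = 111*0.03 + 1.6*0.34 + 91.8*0.07 + 9.8*0.80 + 91.8*0.67 = 79.646.
ᾱ = A/S = 0.260.

0.260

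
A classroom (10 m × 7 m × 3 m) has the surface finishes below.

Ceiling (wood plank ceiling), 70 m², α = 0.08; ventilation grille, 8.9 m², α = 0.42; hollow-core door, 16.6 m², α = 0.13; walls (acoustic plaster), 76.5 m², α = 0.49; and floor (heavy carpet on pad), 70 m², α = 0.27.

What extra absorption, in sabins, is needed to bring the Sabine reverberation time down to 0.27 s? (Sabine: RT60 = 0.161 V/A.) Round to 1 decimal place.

57.3 sabins

Total absorption A₁ = 70·0.08 + 8.9·0.42 + 16.6·0.13 + 76.5·0.49 + 70·0.27
  = 5.600 + 3.738 + 2.158 + 37.485 + 18.900 = 67.881 m² sabins.
V = 210 m³. Required absorption A₂ = 0.161 × 210 / 0.27 = 125.222 sabins.
Additional absorption ΔA = 125.222 − 67.881 = 57.3 sabins.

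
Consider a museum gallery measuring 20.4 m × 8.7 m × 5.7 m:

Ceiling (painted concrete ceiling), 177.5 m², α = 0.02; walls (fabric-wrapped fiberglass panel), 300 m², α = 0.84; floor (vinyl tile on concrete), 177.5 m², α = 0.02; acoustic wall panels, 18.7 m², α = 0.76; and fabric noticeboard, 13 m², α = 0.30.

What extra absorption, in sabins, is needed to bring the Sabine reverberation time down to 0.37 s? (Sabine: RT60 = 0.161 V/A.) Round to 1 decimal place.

163.0 sabins

Summing Sᵢαᵢ: 3.550 + 252.000 + 3.550 + 14.212 + 3.900 → A₁ = 277.212 sabins.
V = 1011.636 m³. Required absorption A₂ = 0.161 × 1011.636 / 0.37 = 440.198 sabins.
ΔA = A₂ − A₁ = 440.198 − 277.212 = 163.0 sabins.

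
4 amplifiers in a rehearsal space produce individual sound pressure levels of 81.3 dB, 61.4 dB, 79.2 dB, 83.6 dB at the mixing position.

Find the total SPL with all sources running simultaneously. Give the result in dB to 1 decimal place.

Converting to relative power and adding: 10^(81.3/10) + 10^(61.4/10) + 10^(79.2/10) + 10^(83.6/10) = 4.485e+08.
L_total = 10·log₁₀(4.485e+08) = 86.5 dB.

86.5 dB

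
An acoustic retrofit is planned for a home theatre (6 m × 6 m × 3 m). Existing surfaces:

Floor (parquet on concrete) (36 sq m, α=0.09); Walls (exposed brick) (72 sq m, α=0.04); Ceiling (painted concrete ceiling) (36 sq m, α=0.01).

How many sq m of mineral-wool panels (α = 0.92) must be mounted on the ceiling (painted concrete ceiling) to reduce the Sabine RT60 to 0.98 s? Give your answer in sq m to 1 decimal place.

Summing Sᵢαᵢ: 3.240 + 2.880 + 0.360 → A₁ = 6.480 sabins.
V = 108 m³. Target absorption A₂ = 0.161 × 108 / 0.98 = 17.743 sabins.
Absorption to add: 17.743 − 6.480 = 11.263 sabins.
Each sq m of panel replacing the ceiling (painted concrete ceiling) adds (0.92 − 0.01) = 0.91 sabins.
Area = ΔA/Δα = 11.263/0.91 = 12.4 sq m.

12.4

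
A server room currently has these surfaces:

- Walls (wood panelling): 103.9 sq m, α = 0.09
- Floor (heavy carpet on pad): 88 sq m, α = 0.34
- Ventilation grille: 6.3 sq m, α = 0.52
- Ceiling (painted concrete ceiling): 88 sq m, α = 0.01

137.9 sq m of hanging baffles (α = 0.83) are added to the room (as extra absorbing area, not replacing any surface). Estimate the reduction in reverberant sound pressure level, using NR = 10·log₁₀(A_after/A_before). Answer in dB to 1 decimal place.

A_before = Σ Sᵢαᵢ = 103.9*0.09 + 88*0.34 + 6.3*0.52 + 88*0.01 = 43.427 sabins.
Treatment contributes 137.9·0.83 = 114.457 sabins.
A_after = 43.427 + 114.457 = 157.884 sabins.
Reduction = 10 log₁₀(A_after/A_before) = 10 log₁₀(3.6356) = 5.6 dB.

5.6 dB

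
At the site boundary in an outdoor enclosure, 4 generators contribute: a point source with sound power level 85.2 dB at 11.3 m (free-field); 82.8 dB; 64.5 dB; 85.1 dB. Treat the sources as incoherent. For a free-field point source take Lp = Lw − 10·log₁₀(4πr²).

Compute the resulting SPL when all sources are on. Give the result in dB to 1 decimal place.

87.1 dB

Source at 11.3 m: Lp = 85.2 − 10·log₁₀(4π·11.3²) = 85.2 − 10·log₁₀(1604.600) = 53.1 dB.
Converting to relative power and adding: 10^(53.1/10) + 10^(82.8/10) + 10^(64.5/10) + 10^(85.1/10) = 5.172e+08.
Combined level = 10 log₁₀(5.172e+08) = 87.1 dB.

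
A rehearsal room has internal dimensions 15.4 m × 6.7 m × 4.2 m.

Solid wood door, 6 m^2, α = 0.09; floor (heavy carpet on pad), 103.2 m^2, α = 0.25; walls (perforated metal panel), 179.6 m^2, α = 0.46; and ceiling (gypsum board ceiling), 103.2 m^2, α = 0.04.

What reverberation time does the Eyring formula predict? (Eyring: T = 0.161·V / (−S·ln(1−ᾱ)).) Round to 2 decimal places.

0.52 seconds

Total surface area S = 6 + 103.2 + 179.6 + 103.2 = 392.0 m^2.
Σ(Sᵢαᵢ) = 6×0.09 + 103.2×0.25 + 179.6×0.46 + 103.2×0.04 = 113.084.
Mean coefficient ᾱ = A/S = 0.2885.
−S·ln(1−ᾱ) = −392.0 × ln(1 − 0.2885) = 133.429.
V = 15.4 × 6.7 × 4.2 = 433.356 m³.
T = 0.161·V/[−S·ln(1−ᾱ)] = 0.161·433.356/133.429 = 0.52 s.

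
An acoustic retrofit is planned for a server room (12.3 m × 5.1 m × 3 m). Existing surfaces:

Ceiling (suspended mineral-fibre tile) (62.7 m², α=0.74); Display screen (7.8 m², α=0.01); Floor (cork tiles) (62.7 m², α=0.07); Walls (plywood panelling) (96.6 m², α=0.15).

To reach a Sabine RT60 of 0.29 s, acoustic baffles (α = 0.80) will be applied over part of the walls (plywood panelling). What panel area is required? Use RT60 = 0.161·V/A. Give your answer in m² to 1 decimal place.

60.2

Total absorption A₁ = 62.7*0.74 + 7.8*0.01 + 62.7*0.07 + 96.6*0.15
  = 46.398 + 0.078 + 4.389 + 14.490 = 65.355 m² sabins.
Required A₂ = 0.161·188.19/0.29 = 104.478 sabins.
Absorption to add: 104.478 − 65.355 = 39.123 sabins.
Net gain per m²: Δα = 0.80 − 0.15 = 0.65.
Panel area = 39.123 / 0.65 = 60.2 m².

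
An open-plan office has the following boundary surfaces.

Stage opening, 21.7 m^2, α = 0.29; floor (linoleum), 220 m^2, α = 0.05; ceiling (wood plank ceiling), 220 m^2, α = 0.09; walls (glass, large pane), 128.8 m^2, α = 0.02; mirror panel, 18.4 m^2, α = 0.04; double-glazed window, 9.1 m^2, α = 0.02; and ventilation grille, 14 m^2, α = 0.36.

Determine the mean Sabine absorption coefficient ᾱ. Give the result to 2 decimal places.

0.07

Total surface area S = 632.0 m^2.
A = 21.7·0.29 + 220·0.05 + 220·0.09 + 128.8·0.02 + 18.4·0.04 + 9.1·0.02 + 14·0.36 = 45.627 sabins.
ᾱ = 45.627 / 632.0 = 0.07.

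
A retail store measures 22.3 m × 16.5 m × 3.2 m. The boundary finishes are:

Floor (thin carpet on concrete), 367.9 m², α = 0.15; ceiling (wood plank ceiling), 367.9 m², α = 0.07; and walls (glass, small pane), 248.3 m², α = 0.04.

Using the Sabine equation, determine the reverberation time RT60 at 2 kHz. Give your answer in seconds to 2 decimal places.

2.09 s

Summing Sᵢαᵢ: 55.185 + 25.753 + 9.932 → A = 90.870 sabins.
Volume V = 22.3 × 16.5 × 3.2 = 1177.44 m³.
RT60 = 0.161 · V / A = 0.161 × 1177.44 / 90.870 = 2.09 s.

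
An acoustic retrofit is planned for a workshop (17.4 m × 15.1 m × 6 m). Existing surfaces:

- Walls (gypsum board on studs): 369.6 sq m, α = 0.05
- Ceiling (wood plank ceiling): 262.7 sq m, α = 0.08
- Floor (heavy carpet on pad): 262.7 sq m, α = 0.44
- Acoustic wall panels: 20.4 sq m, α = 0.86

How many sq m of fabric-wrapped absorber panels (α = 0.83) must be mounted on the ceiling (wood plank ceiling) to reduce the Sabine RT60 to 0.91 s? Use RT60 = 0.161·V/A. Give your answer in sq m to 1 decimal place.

Total absorption A₁ = 369.6×0.05 + 262.7×0.08 + 262.7×0.44 + 20.4×0.86
  = 18.480 + 21.016 + 115.588 + 17.544 = 172.628 sq m sabins.
Required A₂ = 0.161·1576.44/0.91 = 278.909 sabins.
Absorption to add: 278.909 − 172.628 = 106.281 sabins.
Net gain per sq m: Δα = 0.83 − 0.08 = 0.75.
Panel area = 106.281 / 0.75 = 141.7 sq m.

141.7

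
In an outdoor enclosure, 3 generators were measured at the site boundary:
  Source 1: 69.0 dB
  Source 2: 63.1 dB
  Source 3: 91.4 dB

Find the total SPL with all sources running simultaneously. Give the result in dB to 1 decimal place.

Σ 10^(Lᵢ/10) = 1.39e+09.
L_total = 10·log₁₀(1.39e+09) = 91.4 dB.

91.4 dB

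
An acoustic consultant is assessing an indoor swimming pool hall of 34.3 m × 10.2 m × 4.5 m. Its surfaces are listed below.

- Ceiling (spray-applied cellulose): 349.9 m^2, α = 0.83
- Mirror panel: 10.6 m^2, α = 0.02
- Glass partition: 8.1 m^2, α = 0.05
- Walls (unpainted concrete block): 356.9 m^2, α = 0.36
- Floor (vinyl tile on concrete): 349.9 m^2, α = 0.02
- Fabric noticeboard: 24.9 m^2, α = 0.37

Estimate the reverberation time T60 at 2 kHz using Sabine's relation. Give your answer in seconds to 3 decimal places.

0.582 sec

Summing Sᵢαᵢ: 290.417 + 0.212 + 0.405 + 128.484 + 6.998 + 9.213 → A = 435.729 sabins.
Room volume: 1574.37 m³.
Sabine: RT60 = 0.161 × 1574.37 / 435.729 = 0.582 s.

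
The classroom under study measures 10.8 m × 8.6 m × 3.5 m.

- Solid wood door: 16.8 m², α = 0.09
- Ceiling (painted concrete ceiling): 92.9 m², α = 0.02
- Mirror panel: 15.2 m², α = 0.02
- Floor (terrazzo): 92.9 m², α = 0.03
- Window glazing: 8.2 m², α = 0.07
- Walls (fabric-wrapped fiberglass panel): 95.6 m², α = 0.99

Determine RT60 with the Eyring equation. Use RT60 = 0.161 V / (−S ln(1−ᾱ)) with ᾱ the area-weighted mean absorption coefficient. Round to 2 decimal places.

Total surface area S = 16.8 + 92.9 + 15.2 + 92.9 + 8.2 + 95.6 = 321.6 m².
Absorption A = 16.8·0.09 + 92.9·0.02 + 15.2·0.02 + 92.9·0.03 + 8.2·0.07 + 95.6·0.99 = 101.679 sabins.
Mean coefficient ᾱ = A/S = 0.3162.
Eyring denominator: −S ln(1−ᾱ) = 122.237.
V = 10.8 × 8.6 × 3.5 = 325.08 m³.
T = 0.161·V/[−S·ln(1−ᾱ)] = 0.161·325.08/122.237 = 0.43 s.

0.43 sec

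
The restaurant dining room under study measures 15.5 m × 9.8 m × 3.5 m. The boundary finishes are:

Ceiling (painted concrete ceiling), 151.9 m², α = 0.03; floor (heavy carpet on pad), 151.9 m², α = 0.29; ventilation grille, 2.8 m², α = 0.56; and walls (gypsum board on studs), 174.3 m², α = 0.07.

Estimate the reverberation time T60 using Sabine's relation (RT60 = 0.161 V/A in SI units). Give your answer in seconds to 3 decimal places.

1.372 s

Equivalent absorption area: A = 151.9*0.03 + 151.9*0.29 + 2.8*0.56 + 174.3*0.07 = 62.377 m².
V = 15.5·9.8·3.5 = 531.65 m³.
T = 0.161 V/A = 0.161·531.65/62.377 = 1.372 s.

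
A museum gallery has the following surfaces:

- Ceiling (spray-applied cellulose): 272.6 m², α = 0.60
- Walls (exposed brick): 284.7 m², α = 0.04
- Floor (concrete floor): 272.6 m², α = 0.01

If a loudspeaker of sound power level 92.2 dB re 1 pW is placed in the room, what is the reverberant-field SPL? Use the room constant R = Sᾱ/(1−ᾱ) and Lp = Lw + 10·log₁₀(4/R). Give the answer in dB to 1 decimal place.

Σ(Sᵢαᵢ) = 272.6×0.60 + 284.7×0.04 + 272.6×0.01 = 177.674; total area S = 829.9 m².
ᾱ = 0.2141, so room constant R = A/(1−ᾱ) = 226.077 m².
Lp = 92.2 + 10·log₁₀(4/226.077) = 92.2 + (-17.52) = 74.7 dB.

74.7 dB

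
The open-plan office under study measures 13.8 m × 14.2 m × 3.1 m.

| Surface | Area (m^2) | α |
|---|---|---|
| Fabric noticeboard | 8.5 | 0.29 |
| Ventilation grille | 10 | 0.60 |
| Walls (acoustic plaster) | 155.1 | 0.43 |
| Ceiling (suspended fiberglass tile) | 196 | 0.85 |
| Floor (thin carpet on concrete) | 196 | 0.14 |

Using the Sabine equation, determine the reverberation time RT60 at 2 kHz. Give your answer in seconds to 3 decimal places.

0.363 seconds

Total absorption A = 8.5×0.29 + 10×0.60 + 155.1×0.43 + 196×0.85 + 196×0.14
  = 2.465 + 6.000 + 66.693 + 166.600 + 27.440 = 269.198 m^2 sabins.
Room volume: 607.476 m³.
T = 0.161 V/A = 0.161·607.476/269.198 = 0.363 s.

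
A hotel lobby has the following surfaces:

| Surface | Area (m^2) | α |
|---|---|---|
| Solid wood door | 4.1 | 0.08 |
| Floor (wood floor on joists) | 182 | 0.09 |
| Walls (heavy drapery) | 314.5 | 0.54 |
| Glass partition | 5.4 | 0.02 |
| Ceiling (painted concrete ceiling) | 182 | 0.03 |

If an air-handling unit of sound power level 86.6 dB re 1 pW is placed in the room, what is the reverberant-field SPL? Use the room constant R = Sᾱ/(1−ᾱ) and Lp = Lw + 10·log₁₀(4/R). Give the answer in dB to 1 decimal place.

Σ(Sᵢαᵢ) = 4.1·0.08 + 182·0.09 + 314.5·0.54 + 5.4·0.02 + 182·0.03 = 192.106; total area S = 688.0 m^2.
ᾱ = 192.106/688.0 = 0.2792; R = Sᾱ/(1−ᾱ) = 192.106/(1−0.2792) = 266.518 m^2.
Lp = 86.6 + 10·log₁₀(4/266.518) = 86.6 + (-18.24) = 68.4 dB.

68.4 dB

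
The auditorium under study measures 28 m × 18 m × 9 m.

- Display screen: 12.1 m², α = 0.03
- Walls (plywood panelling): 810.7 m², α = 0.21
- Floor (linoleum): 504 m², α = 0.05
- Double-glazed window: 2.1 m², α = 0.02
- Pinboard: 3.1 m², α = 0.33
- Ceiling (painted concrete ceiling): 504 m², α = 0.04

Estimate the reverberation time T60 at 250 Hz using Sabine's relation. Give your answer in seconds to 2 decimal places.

Summing Sᵢαᵢ: 0.363 + 170.247 + 25.200 + 0.042 + 1.023 + 20.160 → A = 217.035 sabins.
Room volume: 4536 m³.
Sabine: RT60 = 0.161 × 4536 / 217.035 = 3.36 s.

3.36 s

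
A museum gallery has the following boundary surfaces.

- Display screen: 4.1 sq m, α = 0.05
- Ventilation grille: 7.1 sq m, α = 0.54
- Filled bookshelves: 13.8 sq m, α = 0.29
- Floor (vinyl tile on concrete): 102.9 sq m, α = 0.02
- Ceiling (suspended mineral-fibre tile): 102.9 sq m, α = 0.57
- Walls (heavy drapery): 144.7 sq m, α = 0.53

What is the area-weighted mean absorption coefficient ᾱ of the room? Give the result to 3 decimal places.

S = Σ Sᵢ = 4.1 + 7.1 + 13.8 + 102.9 + 102.9 + 144.7 = 375.5 sq m.
Σ(Sᵢαᵢ) = 4.1×0.05 + 7.1×0.54 + 13.8×0.29 + 102.9×0.02 + 102.9×0.57 + 144.7×0.53 = 145.443.
ᾱ = 145.443 / 375.5 = 0.387.

0.387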